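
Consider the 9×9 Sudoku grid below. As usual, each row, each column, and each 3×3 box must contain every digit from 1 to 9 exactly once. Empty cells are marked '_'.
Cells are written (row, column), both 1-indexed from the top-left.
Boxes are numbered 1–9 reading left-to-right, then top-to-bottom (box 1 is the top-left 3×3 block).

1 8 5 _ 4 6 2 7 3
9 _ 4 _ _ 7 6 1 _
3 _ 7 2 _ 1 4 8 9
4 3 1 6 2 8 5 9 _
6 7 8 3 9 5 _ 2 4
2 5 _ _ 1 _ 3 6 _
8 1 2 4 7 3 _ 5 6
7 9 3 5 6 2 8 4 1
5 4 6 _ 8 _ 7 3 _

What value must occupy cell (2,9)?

Row 2 already contains {1, 4, 6, 7, 9}.
Column 9 already contains {1, 3, 4, 6, 9}.
Its 3×3 block (box 3) already contains {1, 2, 3, 4, 6, 7, 8, 9}.
The only value from 1–9 not eliminated is 5, so (2,9) = 5.

5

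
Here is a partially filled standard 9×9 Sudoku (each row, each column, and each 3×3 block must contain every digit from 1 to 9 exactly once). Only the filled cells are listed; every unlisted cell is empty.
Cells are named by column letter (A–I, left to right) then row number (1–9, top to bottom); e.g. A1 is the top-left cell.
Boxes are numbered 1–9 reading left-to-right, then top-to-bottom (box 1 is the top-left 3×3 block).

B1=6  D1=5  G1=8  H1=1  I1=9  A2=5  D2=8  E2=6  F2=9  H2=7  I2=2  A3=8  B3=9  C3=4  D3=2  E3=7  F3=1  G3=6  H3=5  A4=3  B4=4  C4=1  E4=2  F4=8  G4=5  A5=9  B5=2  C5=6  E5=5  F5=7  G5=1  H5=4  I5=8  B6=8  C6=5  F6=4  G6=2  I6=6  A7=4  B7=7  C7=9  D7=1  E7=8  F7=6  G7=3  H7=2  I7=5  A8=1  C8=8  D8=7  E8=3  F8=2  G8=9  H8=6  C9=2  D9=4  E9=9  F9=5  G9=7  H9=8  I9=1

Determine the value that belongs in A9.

Row 9 already contains {1, 2, 4, 5, 7, 8, 9}.
Column A already contains {1, 3, 4, 5, 8, 9}.
Its 3×3 block (box 7) already contains {1, 2, 4, 7, 8, 9}.
The only value from 1–9 not eliminated is 6, so A9 = 6.

6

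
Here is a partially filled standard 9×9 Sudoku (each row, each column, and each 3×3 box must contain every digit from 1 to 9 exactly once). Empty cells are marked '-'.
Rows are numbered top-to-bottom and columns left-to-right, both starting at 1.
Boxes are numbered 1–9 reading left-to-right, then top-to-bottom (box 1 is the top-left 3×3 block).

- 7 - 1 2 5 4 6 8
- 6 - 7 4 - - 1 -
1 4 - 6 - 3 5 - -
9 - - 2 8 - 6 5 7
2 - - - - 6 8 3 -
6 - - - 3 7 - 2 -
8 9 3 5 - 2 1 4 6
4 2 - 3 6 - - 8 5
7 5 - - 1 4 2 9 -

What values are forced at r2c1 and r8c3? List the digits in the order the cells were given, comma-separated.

5,1

For r2c1:
  Consider where 5 can go in column 1.
  r1c1 is out (row 1 already has a 5).
  So the only cell in column 1 that can hold 5 is r2c1.
  So r2c1 = 5.
For r8c3:
  Row 8 already contains {2, 3, 4, 5, 6, 8}.
  Column 3 already contains {3}.
  Its 3×3 block (box 7) already contains {2, 3, 4, 5, 7, 8, 9}.
  The only value from 1–9 not eliminated is 1, so r8c3 = 1.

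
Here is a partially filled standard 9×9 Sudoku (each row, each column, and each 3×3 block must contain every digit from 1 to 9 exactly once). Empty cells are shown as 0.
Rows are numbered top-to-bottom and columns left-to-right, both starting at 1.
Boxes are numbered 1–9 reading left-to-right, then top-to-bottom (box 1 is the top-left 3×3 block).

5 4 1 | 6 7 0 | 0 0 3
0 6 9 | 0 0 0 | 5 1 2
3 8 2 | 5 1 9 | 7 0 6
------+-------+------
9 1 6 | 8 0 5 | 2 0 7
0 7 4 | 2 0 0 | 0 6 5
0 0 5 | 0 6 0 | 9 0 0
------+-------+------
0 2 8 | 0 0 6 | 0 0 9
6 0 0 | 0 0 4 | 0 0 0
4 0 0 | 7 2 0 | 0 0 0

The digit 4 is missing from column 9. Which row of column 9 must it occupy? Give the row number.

Consider where 4 can go in column 9.
r8c9 is out (row 8 already has a 4).
r9c9 is out (row 9 already has a 4).
So the only cell in column 9 that can hold 4 is r6c9.
That is row 6.

6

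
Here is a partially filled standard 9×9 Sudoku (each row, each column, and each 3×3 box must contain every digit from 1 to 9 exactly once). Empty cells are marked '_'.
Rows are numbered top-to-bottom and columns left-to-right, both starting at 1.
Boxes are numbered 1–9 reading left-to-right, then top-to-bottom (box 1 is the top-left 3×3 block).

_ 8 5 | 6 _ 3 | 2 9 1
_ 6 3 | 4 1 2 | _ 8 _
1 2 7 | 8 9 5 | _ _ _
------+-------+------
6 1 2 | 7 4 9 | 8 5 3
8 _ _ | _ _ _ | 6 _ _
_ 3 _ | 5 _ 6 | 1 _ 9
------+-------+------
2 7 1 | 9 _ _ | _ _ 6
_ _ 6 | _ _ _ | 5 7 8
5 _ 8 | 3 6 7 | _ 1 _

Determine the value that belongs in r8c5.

2

Row 8 already contains {5, 6, 7, 8}.
Column 5 already contains {1, 4, 6, 9}.
Its 3×3 block (box 8) already contains {3, 6, 7, 9}.
The only value from 1–9 not eliminated is 2, so r8c5 = 2.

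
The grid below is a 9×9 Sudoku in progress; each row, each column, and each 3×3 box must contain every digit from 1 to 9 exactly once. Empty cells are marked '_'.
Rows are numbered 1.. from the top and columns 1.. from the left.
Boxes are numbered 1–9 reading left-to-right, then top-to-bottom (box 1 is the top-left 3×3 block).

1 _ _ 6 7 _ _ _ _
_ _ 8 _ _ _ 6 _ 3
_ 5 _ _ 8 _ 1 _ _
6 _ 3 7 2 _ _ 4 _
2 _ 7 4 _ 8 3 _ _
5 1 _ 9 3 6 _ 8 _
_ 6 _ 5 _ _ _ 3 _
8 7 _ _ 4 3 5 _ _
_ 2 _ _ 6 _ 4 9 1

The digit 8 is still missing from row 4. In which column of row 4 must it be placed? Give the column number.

2

Consider where 8 can go in row 4.
row 4, column 6 is out (column 6 already has a 8).
row 4, column 7 is out (box 6 already has a 8).
row 4, column 9 is out (box 6 already has a 8).
So the only cell in row 4 that can hold 8 is row 4, column 2.
That is column 2.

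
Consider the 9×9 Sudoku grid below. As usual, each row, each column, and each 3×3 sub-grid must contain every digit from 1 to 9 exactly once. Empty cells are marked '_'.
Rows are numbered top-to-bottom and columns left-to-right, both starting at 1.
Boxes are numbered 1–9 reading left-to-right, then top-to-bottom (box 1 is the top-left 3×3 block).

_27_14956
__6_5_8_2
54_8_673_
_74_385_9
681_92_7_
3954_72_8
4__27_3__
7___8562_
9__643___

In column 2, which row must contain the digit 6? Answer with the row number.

7

Consider where 6 can go in column 2.
r2c2 is out (row 2 already has a 6).
r8c2 is out (row 8 already has a 6).
r9c2 is out (row 9 already has a 6).
So the only cell in column 2 that can hold 6 is r7c2.
That is row 7.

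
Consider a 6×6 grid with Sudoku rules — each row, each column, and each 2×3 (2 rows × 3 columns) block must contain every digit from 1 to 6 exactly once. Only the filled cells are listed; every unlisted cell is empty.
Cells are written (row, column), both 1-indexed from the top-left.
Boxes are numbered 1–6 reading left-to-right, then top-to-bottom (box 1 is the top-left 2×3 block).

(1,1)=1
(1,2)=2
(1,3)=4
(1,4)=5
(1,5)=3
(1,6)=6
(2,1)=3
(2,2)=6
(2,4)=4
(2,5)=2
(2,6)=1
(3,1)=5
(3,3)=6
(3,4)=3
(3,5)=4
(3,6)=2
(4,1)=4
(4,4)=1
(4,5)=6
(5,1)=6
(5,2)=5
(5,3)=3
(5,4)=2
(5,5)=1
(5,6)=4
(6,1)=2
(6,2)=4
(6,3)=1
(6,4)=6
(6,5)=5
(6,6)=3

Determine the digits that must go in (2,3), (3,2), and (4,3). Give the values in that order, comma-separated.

5,1,2

For (2,3):
  Row 2 already contains {1, 2, 3, 4, 6}.
  Column 3 already contains {1, 3, 4, 6}.
  Its 2×3 block (box 1) already contains {1, 2, 3, 4, 6}.
  The only value from 1–6 not eliminated is 5, so (2,3) = 5.
For (3,2):
  Row 3 already contains {2, 3, 4, 5, 6}.
  Column 2 already contains {2, 4, 5, 6}.
  Its 2×3 block (box 3) already contains {4, 5, 6}.
  The only value from 1–6 not eliminated is 1, so (3,2) = 1.
For (4,3):
  Row 4 already contains {1, 4, 6}.
  Column 3 already contains {1, 3, 4, 6}.
  Its 2×3 block (box 3) already contains {4, 5, 6}.
  The only value from 1–6 not eliminated is 2, so (4,3) = 2.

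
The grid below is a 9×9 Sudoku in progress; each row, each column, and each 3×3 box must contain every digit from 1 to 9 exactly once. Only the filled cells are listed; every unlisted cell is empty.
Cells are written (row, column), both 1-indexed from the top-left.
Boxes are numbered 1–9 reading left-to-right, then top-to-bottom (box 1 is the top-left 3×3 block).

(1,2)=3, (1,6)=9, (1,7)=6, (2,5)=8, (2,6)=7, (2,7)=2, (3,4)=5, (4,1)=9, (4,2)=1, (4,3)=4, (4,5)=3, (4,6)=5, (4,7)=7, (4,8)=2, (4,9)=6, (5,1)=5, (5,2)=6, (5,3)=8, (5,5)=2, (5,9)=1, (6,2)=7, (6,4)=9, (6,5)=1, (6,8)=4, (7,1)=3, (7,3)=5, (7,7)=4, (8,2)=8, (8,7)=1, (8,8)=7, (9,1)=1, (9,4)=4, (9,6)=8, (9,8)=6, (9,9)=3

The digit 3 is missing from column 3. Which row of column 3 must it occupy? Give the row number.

Consider where 3 can go in column 3.
(1,3) is out (row 1 already has a 3).
(2,3) is out (box 1 already has a 3).
(3,3) is out (box 1 already has a 3).
(8,3) is out (box 7 already has a 3).
(9,3) is out (row 9 already has a 3).
So the only cell in column 3 that can hold 3 is (6,3).
That is row 6.

6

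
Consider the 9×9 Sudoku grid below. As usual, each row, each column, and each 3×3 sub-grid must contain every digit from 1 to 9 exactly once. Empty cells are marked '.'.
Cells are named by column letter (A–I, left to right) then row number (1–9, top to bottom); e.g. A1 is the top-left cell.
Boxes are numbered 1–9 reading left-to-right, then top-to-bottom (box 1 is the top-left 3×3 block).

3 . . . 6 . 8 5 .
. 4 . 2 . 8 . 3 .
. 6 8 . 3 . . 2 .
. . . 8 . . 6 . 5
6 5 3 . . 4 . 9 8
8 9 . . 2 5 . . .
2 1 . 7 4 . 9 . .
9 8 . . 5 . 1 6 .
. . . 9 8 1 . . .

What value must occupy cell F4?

Cell F4 itself could take any of {3, 7, 9} by direct elimination.
Consider where 3 can go in row 4.
A4 is out (column A already has a 3).
B4 is out (box 4 already has a 3).
C4 is out (column C already has a 3).
E4 is out (column E already has a 3).
H4 is out (column H already has a 3).
So the only cell in row 4 that can hold 3 is F4.
Therefore F4 = 3.

3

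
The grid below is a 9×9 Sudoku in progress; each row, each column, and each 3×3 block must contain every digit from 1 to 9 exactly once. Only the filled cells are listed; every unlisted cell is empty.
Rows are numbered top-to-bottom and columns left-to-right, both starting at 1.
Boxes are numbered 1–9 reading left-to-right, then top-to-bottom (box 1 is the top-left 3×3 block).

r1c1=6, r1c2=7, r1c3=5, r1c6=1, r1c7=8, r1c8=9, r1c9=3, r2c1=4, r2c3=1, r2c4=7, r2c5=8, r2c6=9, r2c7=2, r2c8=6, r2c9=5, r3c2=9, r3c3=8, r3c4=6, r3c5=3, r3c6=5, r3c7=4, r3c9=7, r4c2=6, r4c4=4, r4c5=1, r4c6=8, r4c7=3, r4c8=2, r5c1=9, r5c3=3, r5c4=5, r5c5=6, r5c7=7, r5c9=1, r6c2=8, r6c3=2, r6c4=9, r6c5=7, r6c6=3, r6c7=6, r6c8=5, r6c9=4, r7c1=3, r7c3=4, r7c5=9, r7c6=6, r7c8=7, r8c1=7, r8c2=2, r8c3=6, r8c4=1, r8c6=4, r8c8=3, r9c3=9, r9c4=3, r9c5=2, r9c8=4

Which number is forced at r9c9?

Cell r9c9 itself could take any of {6, 8} by direct elimination.
Consider where 6 can go in column 9.
r4c9 is out (row 4 already has a 6).
r7c9 is out (row 7 already has a 6).
r8c9 is out (row 8 already has a 6).
So the only cell in column 9 that can hold 6 is r9c9.
Therefore r9c9 = 6.

6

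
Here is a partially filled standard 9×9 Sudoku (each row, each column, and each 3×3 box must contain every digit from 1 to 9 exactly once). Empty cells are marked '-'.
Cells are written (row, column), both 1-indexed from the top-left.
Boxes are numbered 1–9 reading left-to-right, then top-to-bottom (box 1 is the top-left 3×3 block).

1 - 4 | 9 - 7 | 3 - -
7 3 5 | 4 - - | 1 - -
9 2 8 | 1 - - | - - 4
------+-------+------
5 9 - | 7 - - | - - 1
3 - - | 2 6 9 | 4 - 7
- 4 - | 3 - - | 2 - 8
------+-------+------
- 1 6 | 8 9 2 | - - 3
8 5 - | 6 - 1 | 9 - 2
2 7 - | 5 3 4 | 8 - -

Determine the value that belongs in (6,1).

6

Row 6 already contains {2, 3, 4, 8}.
Column 1 already contains {1, 2, 3, 5, 7, 8, 9}.
Its 3×3 block (box 4) already contains {3, 4, 5, 9}.
The only value from 1–9 not eliminated is 6, so (6,1) = 6.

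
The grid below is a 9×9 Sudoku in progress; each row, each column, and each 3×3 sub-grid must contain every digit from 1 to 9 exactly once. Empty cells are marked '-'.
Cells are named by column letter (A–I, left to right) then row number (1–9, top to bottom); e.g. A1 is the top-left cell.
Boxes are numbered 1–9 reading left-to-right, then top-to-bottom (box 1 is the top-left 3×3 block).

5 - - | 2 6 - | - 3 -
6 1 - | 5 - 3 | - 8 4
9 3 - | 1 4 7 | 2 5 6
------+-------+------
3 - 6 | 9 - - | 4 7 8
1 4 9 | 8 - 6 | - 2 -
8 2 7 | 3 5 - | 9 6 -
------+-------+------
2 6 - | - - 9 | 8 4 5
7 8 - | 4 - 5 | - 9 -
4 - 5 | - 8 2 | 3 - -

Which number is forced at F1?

Row 1 already contains {2, 3, 5, 6}.
Column F already contains {2, 3, 5, 6, 7, 9}.
Its 3×3 block (box 2) already contains {1, 2, 3, 4, 5, 6, 7}.
The only value from 1–9 not eliminated is 8, so F1 = 8.

8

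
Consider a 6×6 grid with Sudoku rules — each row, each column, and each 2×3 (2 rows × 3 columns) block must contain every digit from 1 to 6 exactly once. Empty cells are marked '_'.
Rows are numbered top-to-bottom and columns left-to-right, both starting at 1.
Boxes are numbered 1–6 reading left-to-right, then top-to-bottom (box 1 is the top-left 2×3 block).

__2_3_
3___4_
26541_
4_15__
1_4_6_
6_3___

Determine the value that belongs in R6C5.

5

Cell R6C5 itself could take any of {2, 5} by direct elimination.
Consider where 5 can go in column 5.
R4C5 is out (row 4 already has a 5).
So the only cell in column 5 that can hold 5 is R6C5.
Therefore R6C5 = 5.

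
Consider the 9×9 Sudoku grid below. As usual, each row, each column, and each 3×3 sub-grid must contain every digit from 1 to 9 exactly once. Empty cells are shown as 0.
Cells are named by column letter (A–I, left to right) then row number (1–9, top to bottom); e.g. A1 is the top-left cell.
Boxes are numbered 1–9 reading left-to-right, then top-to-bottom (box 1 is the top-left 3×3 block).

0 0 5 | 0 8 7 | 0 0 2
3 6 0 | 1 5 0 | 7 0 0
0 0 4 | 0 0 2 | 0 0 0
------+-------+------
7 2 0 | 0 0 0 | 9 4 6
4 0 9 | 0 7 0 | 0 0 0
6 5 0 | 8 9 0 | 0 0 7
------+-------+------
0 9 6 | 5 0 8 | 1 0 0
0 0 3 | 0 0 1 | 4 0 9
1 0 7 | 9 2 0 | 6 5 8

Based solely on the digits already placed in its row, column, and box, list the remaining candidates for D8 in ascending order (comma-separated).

Row 8 already contains {1, 3, 4, 9}.
Column D already contains {1, 5, 8, 9}.
Its 3×3 block (box 8) already contains {1, 2, 5, 8, 9}.
Removing those from 1–9 leaves {6, 7} as the candidates for D8.

6,7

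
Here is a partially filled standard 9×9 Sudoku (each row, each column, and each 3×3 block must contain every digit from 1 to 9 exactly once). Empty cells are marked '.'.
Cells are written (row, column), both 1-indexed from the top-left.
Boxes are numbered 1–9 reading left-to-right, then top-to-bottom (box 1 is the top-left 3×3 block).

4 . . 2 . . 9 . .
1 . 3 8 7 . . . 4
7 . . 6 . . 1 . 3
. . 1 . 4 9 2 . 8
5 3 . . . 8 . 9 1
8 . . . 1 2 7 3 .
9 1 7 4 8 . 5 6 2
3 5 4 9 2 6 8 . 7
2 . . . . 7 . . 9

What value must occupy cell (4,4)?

Cell (4,4) itself could take any of {3, 5, 7} by direct elimination.
Consider where 3 can go in box 5.
(5,4) is out (row 5 already has a 3).
(5,5) is out (row 5 already has a 3).
(6,4) is out (row 6 already has a 3).
So the only cell in box 5 that can hold 3 is (4,4).
Therefore (4,4) = 3.

3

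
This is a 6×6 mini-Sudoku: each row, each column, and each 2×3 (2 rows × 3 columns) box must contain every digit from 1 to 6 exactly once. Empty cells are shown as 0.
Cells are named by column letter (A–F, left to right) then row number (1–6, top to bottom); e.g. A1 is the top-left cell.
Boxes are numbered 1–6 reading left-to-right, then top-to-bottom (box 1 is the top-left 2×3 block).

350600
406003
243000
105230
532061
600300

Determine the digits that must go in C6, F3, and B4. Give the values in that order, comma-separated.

For C6:
  Consider where 4 can go in column C.
  C1 is out (box 1 already has a 4).
  So the only cell in column C that can hold 4 is C6.
  So C6 = 4.
For F3:
  Consider where 6 can go in row 3.
  D3 is out (column D already has a 6).
  E3 is out (column E already has a 6).
  So the only cell in row 3 that can hold 6 is F3.
  So F3 = 6.
For B4:
  Row 4 already contains {1, 2, 3, 5}.
  Column B already contains {3, 4, 5}.
  Its 2×3 block (box 3) already contains {1, 2, 3, 4, 5}.
  The only value from 1–6 not eliminated is 6, so B4 = 6.

4,6,6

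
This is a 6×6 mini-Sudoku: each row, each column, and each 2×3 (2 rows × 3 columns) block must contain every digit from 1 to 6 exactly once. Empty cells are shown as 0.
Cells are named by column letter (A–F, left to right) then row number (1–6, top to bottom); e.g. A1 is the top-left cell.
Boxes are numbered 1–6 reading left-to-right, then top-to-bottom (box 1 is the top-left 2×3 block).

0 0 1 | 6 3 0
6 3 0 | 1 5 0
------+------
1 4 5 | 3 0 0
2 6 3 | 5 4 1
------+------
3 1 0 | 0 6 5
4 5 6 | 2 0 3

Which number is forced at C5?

2

Row 5 already contains {1, 3, 5, 6}.
Column C already contains {1, 3, 5, 6}.
Its 2×3 block (box 5) already contains {1, 3, 4, 5, 6}.
The only value from 1–6 not eliminated is 2, so C5 = 2.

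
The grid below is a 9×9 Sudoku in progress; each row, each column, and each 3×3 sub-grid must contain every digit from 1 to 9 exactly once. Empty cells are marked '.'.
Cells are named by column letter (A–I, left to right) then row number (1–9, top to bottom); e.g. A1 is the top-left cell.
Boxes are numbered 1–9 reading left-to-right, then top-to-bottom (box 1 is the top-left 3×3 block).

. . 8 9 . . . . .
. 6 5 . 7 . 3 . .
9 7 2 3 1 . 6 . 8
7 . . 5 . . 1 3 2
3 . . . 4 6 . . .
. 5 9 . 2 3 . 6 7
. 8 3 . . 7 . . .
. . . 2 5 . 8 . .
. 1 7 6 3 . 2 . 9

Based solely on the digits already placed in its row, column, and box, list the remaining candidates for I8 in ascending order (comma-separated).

1,3,4,6

Row 8 already contains {2, 5, 8}.
Column I already contains {2, 7, 8, 9}.
Its 3×3 block (box 9) already contains {2, 8, 9}.
Removing those from 1–9 leaves {1, 3, 4, 6} as the candidates for I8.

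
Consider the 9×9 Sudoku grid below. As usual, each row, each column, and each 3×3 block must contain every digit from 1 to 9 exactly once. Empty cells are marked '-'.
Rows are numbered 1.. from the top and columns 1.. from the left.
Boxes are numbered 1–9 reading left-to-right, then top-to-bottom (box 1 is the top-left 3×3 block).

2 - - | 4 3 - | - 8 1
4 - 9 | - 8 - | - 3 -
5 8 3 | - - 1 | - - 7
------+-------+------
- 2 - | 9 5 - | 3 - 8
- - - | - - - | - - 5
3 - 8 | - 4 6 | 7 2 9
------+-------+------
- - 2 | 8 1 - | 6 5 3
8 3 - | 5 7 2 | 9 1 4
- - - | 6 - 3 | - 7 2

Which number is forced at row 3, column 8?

Cell row 3, column 8 itself could take any of {4, 6, 9} by direct elimination.
Consider where 9 can go in column 8.
row 4, column 8 is out (row 4 already has a 9).
row 5, column 8 is out (box 6 already has a 9).
So the only cell in column 8 that can hold 9 is row 3, column 8.
Therefore row 3, column 8 = 9.

9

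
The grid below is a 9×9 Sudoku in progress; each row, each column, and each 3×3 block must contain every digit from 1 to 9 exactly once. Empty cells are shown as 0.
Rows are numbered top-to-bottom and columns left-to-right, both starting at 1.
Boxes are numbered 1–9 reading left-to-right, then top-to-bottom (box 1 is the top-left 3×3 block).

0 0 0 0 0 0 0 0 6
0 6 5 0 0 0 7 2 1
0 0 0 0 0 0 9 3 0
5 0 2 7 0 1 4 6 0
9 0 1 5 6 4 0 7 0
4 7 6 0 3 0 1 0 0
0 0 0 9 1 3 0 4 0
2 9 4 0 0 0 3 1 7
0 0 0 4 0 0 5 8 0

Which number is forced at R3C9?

4

Cell R3C9 itself could take any of {4, 5, 8} by direct elimination.
Consider where 4 can go in box 3.
R1C7 is out (column 7 already has a 4).
R1C8 is out (column 8 already has a 4).
So the only cell in box 3 that can hold 4 is R3C9.
Therefore R3C9 = 4.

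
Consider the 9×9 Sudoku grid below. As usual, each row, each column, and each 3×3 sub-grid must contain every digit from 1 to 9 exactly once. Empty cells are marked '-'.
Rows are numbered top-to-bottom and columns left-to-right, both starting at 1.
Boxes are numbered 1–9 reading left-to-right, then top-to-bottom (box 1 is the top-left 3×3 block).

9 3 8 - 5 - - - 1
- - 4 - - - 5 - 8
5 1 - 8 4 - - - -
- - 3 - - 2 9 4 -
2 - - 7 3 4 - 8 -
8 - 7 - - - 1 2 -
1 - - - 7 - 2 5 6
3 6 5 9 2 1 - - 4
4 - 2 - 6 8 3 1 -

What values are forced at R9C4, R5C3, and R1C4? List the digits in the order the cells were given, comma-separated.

5,1,2

For R9C4:
  Row 9 already contains {1, 2, 3, 4, 6, 8}.
  Column 4 already contains {7, 8, 9}.
  Its 3×3 block (box 8) already contains {1, 2, 6, 7, 8, 9}.
  The only value from 1–9 not eliminated is 5, so R9C4 = 5.
For R5C3:
  Consider where 1 can go in box 4.
  R4C1 is out (column 1 already has a 1).
  R4C2 is out (column 2 already has a 1).
  R5C2 is out (column 2 already has a 1).
  R6C2 is out (row 6 already has a 1).
  So the only cell in box 4 that can hold 1 is R5C3.
  So R5C3 = 1.
For R1C4:
  Consider where 2 can go in row 1.
  R1C6 is out (column 6 already has a 2).
  R1C7 is out (column 7 already has a 2).
  R1C8 is out (column 8 already has a 2).
  So the only cell in row 1 that can hold 2 is R1C4.
  So R1C4 = 2.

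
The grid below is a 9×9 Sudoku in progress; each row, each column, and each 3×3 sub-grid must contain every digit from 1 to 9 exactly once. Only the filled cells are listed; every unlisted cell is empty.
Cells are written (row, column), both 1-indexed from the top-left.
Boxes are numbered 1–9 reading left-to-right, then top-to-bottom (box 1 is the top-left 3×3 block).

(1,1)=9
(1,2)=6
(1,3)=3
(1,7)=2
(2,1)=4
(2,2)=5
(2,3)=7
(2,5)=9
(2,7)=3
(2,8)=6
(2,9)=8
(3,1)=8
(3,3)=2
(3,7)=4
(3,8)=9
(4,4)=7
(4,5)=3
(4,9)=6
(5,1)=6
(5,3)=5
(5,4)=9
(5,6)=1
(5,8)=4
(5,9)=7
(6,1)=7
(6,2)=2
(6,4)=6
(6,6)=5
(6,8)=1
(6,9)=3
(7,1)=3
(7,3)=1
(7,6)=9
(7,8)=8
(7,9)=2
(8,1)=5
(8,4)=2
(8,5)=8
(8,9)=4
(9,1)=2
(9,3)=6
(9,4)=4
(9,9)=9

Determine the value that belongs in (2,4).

Row 2 already contains {3, 4, 5, 6, 7, 8, 9}.
Column 4 already contains {2, 4, 6, 7, 9}.
Its 3×3 block (box 2) already contains {9}.
The only value from 1–9 not eliminated is 1, so (2,4) = 1.

1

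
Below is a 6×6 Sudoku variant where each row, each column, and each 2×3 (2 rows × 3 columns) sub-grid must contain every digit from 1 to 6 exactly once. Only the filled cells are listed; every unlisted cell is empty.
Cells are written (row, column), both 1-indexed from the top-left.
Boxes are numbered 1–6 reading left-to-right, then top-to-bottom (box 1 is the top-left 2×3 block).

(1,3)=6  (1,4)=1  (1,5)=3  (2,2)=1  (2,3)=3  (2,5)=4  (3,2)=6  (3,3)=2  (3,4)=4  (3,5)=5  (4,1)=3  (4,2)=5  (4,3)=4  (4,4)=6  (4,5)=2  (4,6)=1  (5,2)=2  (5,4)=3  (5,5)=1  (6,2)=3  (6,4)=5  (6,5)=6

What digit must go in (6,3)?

Row 6 already contains {3, 5, 6}.
Column 3 already contains {2, 3, 4, 6}.
Its 2×3 block (box 5) already contains {2, 3}.
The only value from 1–6 not eliminated is 1, so (6,3) = 1.

1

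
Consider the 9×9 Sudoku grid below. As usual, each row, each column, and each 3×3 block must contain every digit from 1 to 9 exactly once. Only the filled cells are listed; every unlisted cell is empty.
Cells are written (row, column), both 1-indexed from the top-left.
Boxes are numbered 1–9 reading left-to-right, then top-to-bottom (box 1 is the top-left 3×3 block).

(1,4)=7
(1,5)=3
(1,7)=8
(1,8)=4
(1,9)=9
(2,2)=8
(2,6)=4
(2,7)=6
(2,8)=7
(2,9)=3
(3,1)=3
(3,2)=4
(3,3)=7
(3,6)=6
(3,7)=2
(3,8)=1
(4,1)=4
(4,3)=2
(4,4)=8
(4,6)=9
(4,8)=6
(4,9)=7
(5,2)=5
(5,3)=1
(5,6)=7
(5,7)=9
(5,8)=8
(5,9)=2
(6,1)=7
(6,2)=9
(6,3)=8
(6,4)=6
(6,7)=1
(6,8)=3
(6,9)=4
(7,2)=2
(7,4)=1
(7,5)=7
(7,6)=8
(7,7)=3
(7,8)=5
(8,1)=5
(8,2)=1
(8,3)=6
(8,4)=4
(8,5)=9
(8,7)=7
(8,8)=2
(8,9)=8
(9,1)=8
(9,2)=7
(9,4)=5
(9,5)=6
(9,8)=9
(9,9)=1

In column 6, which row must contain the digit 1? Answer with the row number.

Consider where 1 can go in column 6.
(6,6) is out (row 6 already has a 1).
(8,6) is out (row 8 already has a 1).
(9,6) is out (row 9 already has a 1).
So the only cell in column 6 that can hold 1 is (1,6).
That is row 1.

1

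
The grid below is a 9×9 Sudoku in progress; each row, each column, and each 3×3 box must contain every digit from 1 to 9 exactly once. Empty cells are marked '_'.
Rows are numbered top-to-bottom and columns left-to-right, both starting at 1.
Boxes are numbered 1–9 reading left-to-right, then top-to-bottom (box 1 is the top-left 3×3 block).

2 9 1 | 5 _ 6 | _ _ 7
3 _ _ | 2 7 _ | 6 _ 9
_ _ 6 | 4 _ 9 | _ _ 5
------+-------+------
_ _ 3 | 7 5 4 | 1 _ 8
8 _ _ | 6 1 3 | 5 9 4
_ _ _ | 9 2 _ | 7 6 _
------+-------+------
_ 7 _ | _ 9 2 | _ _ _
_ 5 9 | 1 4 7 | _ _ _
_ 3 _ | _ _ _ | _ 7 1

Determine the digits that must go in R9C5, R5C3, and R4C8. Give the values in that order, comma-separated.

For R9C5:
  Consider where 6 can go in box 8.
  R7C4 is out (column 4 already has a 6).
  R9C4 is out (column 4 already has a 6).
  R9C6 is out (column 6 already has a 6).
  So the only cell in box 8 that can hold 6 is R9C5.
  So R9C5 = 6.
For R5C3:
  Consider where 7 can go in box 4.
  R4C1 is out (row 4 already has a 7). R4C2 is out (row 4 already has a 7). R5C2 is out (column 2 already has a 7). R6C1 is out (row 6 already has a 7). The remaining empty cells in box 4 are similarly blocked.
  So the only cell in box 4 that can hold 7 is R5C3.
  So R5C3 = 7.
For R4C8:
  Row 4 already contains {1, 3, 4, 5, 7, 8}.
  Column 8 already contains {6, 7, 9}.
  Its 3×3 block (box 6) already contains {1, 4, 5, 6, 7, 8, 9}.
  The only value from 1–9 not eliminated is 2, so R4C8 = 2.

6,7,2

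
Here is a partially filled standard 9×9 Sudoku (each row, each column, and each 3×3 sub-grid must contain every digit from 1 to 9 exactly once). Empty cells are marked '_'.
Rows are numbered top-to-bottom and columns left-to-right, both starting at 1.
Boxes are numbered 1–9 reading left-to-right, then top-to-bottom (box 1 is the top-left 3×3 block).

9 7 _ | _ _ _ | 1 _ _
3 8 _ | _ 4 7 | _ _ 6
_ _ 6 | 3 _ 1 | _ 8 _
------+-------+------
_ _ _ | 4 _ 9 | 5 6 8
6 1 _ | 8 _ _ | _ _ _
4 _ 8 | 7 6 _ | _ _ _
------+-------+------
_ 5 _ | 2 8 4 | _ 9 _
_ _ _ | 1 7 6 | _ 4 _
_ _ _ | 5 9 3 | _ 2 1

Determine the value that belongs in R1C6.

Cell R1C6 itself could take any of {2, 5, 8} by direct elimination.
Consider where 8 can go in row 1.
R1C3 is out (column 3 already has a 8).
R1C4 is out (column 4 already has a 8).
R1C5 is out (column 5 already has a 8).
R1C8 is out (column 8 already has a 8).
R1C9 is out (column 9 already has a 8).
So the only cell in row 1 that can hold 8 is R1C6.
Therefore R1C6 = 8.

8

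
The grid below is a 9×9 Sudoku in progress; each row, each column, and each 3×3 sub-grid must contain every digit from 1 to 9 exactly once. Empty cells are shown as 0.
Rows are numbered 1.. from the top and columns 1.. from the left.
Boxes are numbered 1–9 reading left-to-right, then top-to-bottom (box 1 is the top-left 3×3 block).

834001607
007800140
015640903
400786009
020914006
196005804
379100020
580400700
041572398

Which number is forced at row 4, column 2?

5

Row 4 already contains {4, 6, 7, 8, 9}.
Column 2 already contains {1, 2, 3, 4, 7, 8, 9}.
Its 3×3 block (box 4) already contains {1, 2, 4, 6, 9}.
The only value from 1–9 not eliminated is 5, so row 4, column 2 = 5.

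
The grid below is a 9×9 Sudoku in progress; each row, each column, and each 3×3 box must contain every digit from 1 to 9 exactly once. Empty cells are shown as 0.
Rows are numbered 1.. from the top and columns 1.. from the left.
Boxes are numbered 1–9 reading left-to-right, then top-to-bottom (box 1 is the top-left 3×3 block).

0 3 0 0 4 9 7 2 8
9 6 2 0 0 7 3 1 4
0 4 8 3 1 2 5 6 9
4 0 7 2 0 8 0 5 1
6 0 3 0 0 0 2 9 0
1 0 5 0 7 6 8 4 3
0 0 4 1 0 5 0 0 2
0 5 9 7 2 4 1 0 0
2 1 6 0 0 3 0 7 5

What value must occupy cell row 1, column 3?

1

Row 1 already contains {2, 3, 4, 7, 8, 9}.
Column 3 already contains {2, 3, 4, 5, 6, 7, 8, 9}.
Its 3×3 block (box 1) already contains {2, 3, 4, 6, 8, 9}.
The only value from 1–9 not eliminated is 1, so row 1, column 3 = 1.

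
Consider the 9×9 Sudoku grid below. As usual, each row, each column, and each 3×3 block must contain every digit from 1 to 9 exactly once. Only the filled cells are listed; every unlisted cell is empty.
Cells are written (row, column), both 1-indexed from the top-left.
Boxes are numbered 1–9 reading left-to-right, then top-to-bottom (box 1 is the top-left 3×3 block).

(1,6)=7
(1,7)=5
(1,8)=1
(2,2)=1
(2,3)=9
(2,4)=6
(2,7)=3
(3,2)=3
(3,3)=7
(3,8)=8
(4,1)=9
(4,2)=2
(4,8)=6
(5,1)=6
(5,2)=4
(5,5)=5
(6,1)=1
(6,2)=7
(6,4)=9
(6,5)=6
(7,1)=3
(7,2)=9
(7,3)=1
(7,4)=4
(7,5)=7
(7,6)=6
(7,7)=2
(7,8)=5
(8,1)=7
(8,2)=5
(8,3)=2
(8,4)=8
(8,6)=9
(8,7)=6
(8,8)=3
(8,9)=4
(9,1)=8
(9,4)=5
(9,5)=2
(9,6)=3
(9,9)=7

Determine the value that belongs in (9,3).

4

Cell (9,3) itself could take any of {4, 6} by direct elimination.
Consider where 4 can go in row 9.
(9,2) is out (column 2 already has a 4).
(9,7) is out (box 9 already has a 4).
(9,8) is out (box 9 already has a 4).
So the only cell in row 9 that can hold 4 is (9,3).
Therefore (9,3) = 4.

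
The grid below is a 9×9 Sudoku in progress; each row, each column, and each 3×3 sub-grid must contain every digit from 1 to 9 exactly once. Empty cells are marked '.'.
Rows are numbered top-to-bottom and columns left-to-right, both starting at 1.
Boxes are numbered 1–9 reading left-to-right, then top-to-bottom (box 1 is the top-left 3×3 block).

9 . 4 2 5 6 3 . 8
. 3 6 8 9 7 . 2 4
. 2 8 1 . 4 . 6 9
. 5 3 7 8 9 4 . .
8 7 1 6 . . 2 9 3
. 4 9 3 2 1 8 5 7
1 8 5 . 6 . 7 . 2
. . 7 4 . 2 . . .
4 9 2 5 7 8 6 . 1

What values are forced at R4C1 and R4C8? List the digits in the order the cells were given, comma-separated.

For R4C1:
  Consider where 2 can go in row 4.
  R4C8 is out (column 8 already has a 2).
  R4C9 is out (column 9 already has a 2).
  So the only cell in row 4 that can hold 2 is R4C1.
  So R4C1 = 2.
For R4C8:
  Row 4 already contains {3, 4, 5, 7, 8, 9}.
  Column 8 already contains {2, 5, 6, 9}.
  Its 3×3 block (box 6) already contains {2, 3, 4, 5, 7, 8, 9}.
  The only value from 1–9 not eliminated is 1, so R4C8 = 1.

2,1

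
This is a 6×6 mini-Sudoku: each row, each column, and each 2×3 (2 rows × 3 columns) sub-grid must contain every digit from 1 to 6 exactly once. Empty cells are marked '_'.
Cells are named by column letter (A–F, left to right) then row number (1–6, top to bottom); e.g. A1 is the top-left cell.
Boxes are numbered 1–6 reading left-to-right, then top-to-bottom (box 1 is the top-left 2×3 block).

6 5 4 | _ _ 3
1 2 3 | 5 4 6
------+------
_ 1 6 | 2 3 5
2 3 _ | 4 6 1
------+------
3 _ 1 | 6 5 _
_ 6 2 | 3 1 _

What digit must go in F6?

4

Row 6 already contains {1, 2, 3, 6}.
Column F already contains {1, 3, 5, 6}.
Its 2×3 block (box 6) already contains {1, 3, 5, 6}.
The only value from 1–6 not eliminated is 4, so F6 = 4.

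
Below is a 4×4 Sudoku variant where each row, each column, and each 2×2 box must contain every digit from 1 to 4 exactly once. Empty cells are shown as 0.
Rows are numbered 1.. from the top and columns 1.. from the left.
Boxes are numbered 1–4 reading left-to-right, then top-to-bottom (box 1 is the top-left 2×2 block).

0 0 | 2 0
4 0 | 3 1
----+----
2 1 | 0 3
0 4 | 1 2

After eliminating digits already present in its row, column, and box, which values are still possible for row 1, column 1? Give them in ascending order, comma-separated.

Row 1 already contains {2}.
Column 1 already contains {2, 4}.
Its 2×2 block (box 1) already contains {4}.
Removing those from 1–4 leaves {1, 3} as the candidates for row 1, column 1.

1,3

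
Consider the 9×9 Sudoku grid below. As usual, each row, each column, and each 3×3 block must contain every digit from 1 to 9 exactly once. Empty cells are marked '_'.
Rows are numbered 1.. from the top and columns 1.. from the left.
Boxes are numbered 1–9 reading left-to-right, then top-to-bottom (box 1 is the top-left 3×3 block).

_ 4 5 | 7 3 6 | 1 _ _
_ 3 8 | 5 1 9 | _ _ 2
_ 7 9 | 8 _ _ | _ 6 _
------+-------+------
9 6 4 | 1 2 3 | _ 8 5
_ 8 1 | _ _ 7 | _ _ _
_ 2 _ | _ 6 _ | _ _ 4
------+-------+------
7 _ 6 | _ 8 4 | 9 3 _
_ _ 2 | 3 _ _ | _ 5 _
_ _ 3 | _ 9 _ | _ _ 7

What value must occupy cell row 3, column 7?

5

Cell row 3, column 7 itself could take any of {3, 4, 5} by direct elimination.
Consider where 5 can go in box 3.
row 1, column 8 is out (row 1 already has a 5).
row 1, column 9 is out (row 1 already has a 5).
row 2, column 7 is out (row 2 already has a 5).
row 2, column 8 is out (row 2 already has a 5).
row 3, column 9 is out (column 9 already has a 5).
So the only cell in box 3 that can hold 5 is row 3, column 7.
Therefore row 3, column 7 = 5.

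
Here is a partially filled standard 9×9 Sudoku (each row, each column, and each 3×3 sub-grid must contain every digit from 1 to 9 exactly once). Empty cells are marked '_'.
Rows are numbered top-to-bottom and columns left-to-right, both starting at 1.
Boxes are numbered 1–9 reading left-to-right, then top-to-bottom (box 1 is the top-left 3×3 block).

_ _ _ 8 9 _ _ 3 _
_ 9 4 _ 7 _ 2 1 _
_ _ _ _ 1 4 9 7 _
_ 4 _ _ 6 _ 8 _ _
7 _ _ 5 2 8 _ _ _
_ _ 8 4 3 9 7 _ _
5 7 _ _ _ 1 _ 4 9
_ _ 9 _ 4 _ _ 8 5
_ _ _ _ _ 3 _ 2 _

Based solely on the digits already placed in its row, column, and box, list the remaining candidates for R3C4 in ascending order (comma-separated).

2,3,6

Row 3 already contains {1, 4, 7, 9}.
Column 4 already contains {4, 5, 8}.
Its 3×3 block (box 2) already contains {1, 4, 7, 8, 9}.
Removing those from 1–9 leaves {2, 3, 6} as the candidates for R3C4.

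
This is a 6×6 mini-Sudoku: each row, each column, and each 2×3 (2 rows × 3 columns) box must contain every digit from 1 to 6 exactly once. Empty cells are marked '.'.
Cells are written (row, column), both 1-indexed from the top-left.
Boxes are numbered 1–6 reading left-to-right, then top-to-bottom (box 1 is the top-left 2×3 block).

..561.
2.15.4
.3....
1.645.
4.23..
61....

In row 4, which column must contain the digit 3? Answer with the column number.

Consider where 3 can go in row 4.
(4,2) is out (column 2 already has a 3).
So the only cell in row 4 that can hold 3 is (4,6).
That is column 6.

6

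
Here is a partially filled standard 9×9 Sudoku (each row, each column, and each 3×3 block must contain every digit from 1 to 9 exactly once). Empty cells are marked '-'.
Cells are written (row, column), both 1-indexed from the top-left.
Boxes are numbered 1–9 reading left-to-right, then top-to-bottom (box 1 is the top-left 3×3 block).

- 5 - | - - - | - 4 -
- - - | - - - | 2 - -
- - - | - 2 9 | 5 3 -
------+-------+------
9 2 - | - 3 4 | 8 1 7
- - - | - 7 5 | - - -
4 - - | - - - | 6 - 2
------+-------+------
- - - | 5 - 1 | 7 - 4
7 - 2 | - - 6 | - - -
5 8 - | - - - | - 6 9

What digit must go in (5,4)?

2

Cell (5,4) itself could take any of {1, 2, 6, 8, 9} by direct elimination.
Consider where 2 can go in row 5.
(5,1) is out (box 4 already has a 2). (5,2) is out (column 2 already has a 2). (5,3) is out (column 3 already has a 2). (5,7) is out (column 7 already has a 2). The remaining empty cells in row 5 are similarly blocked.
So the only cell in row 5 that can hold 2 is (5,4).
Therefore (5,4) = 2.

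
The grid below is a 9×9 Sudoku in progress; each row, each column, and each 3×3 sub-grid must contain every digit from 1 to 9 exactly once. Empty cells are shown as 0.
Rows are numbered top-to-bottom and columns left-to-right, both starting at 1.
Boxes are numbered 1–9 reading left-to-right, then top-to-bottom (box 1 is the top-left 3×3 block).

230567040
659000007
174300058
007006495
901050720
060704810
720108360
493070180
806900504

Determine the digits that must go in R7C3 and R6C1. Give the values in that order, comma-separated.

For R7C3:
  Row 7 already contains {1, 2, 3, 6, 7, 8}.
  Column 3 already contains {1, 3, 4, 6, 7, 9}.
  Its 3×3 block (box 7) already contains {2, 3, 4, 6, 7, 8, 9}.
  The only value from 1–9 not eliminated is 5, so R7C3 = 5.
For R6C1:
  Consider where 5 can go in column 1.
  R4C1 is out (row 4 already has a 5).
  So the only cell in column 1 that can hold 5 is R6C1.
  So R6C1 = 5.

5,5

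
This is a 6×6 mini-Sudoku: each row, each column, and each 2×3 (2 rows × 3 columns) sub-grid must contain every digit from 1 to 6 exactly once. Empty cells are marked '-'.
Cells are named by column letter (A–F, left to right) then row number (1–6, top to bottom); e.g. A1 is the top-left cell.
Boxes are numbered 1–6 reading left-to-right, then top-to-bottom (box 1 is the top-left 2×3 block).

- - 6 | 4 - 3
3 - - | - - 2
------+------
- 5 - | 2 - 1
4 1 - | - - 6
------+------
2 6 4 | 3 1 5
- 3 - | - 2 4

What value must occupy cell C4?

Cell C4 itself could take any of {2, 3} by direct elimination.
Consider where 2 can go in box 3.
A3 is out (row 3 already has a 2).
C3 is out (row 3 already has a 2).
So the only cell in box 3 that can hold 2 is C4.
Therefore C4 = 2.

2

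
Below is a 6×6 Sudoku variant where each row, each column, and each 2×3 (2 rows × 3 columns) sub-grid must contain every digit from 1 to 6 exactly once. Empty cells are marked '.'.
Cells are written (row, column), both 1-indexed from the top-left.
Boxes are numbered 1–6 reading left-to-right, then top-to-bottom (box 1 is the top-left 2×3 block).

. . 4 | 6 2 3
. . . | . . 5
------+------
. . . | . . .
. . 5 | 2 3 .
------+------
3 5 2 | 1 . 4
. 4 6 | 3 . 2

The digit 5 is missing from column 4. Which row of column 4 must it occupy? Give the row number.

3

Consider where 5 can go in column 4.
(2,4) is out (row 2 already has a 5).
So the only cell in column 4 that can hold 5 is (3,4).
That is row 3.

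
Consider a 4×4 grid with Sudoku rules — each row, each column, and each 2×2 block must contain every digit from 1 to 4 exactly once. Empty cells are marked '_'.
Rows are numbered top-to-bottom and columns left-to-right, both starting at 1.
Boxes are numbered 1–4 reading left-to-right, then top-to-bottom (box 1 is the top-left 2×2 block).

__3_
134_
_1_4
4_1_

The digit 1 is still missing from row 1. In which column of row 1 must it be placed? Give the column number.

Consider where 1 can go in row 1.
R1C1 is out (column 1 already has a 1).
R1C2 is out (column 2 already has a 1).
So the only cell in row 1 that can hold 1 is R1C4.
That is column 4.

4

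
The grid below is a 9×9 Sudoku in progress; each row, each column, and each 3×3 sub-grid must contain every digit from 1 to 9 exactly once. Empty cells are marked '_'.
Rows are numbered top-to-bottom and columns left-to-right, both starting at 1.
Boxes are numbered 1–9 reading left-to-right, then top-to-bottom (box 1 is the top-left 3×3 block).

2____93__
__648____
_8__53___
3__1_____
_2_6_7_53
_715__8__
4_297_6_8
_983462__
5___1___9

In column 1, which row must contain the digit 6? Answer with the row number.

6

Consider where 6 can go in column 1.
R2C1 is out (row 2 already has a 6).
R3C1 is out (box 1 already has a 6).
R5C1 is out (row 5 already has a 6).
R8C1 is out (row 8 already has a 6).
So the only cell in column 1 that can hold 6 is R6C1.
That is row 6.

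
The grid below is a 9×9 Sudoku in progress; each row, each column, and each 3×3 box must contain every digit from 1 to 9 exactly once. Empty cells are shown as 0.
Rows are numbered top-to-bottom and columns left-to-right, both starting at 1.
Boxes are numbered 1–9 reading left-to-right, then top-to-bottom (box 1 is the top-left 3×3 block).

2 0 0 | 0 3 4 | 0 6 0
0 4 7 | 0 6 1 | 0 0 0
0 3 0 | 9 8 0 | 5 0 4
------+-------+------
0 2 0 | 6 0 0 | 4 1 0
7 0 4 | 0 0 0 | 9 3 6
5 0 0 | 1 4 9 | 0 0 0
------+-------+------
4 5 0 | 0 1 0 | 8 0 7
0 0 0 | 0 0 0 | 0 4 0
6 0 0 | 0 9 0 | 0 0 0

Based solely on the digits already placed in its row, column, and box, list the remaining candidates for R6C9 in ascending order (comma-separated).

Row 6 already contains {1, 4, 5, 9}.
Column 9 already contains {4, 6, 7}.
Its 3×3 block (box 6) already contains {1, 3, 4, 6, 9}.
Removing those from 1–9 leaves {2, 8} as the candidates for R6C9.

2,8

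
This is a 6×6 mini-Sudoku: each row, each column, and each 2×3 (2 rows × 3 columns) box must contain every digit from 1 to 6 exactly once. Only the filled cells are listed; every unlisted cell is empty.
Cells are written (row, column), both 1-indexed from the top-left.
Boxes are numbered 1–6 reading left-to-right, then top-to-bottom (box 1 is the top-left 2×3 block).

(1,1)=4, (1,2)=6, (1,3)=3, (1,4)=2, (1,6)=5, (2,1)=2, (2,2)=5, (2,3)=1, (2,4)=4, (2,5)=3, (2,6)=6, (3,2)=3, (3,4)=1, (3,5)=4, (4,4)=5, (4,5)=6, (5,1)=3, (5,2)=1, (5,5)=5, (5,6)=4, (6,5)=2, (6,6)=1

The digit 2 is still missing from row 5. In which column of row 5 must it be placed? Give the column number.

3

Consider where 2 can go in row 5.
(5,4) is out (column 4 already has a 2).
So the only cell in row 5 that can hold 2 is (5,3).
That is column 3.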